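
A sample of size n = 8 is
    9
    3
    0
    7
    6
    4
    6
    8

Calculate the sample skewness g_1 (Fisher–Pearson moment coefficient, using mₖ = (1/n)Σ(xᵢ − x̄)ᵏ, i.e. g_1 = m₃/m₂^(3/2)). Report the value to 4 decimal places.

-0.6153

x̄ = (9 + 3 + 0 + 7 + 6 + 4 + 6 + 8) / 8 = 5.3750
deviations (xᵢ − x̄): 3.6250, -2.3750, -5.3750, 1.6250, 0.6250, -1.3750, 0.6250, 2.6250
Σ(xᵢ − x̄)² = 59.8750 ⇒ m₂ = 59.8750/8 = 7.48438
Σ(xᵢ − x̄)³ = -100.7813 ⇒ m₃ = -100.7813/8 = -12.59766
m₂^(3/2) = 7.48438^(1.5) = 20.47544
g_1 = m₃ / m₂^(3/2) = -12.59766 / 20.47544 ≈ -0.6153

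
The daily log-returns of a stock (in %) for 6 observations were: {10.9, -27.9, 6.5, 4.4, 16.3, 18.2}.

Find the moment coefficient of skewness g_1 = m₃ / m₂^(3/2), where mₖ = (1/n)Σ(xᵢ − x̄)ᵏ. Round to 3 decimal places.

x̄ = (10.9 - 27.9 + 6.5 + 4.4 + 16.3 + 18.2) / 6 = 4.7333
deviations (xᵢ − x̄): 6.1667, -32.6333, 1.7667, -0.3333, 11.5667, 13.4667
Σ(xᵢ − x̄)² = 1421.3333 ⇒ m₂ = 1421.3333/6 = 236.88889
Σ(xᵢ − x̄)³ = -30522.7056 ⇒ m₃ = -30522.7056/6 = -5087.11759
m₂^(3/2) = 236.88889^(1.5) = 3646.00312
g_1 = m₃ / m₂^(3/2) = -5087.11759 / 3646.00312 ≈ -1.395

-1.395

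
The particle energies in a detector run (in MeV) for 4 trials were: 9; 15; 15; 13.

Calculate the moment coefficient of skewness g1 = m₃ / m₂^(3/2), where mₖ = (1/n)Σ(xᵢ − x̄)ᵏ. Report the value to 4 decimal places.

-0.8165

x̄ = (9 + 15 + 15 + 13) / 4 = 13.0000
deviations (xᵢ − x̄): -4.0000, 2.0000, 2.0000, 0.0000
Σ(xᵢ − x̄)² = 24.0000 ⇒ m₂ = 24.0000/4 = 6.00000
Σ(xᵢ − x̄)³ = -48.0000 ⇒ m₃ = -48.0000/4 = -12.00000
m₂^(3/2) = 6.00000^(1.5) = 14.69694
g1 = m₃ / m₂^(3/2) = -12.00000 / 14.69694 ≈ -0.8165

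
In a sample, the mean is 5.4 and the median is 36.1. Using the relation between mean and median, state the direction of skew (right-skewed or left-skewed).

mean − median = 5.4 − 36.1 = -30.7
mean < median ⇒ the longer tail is on the left ⇒ left-skewed (negatively skewed).

left-skewed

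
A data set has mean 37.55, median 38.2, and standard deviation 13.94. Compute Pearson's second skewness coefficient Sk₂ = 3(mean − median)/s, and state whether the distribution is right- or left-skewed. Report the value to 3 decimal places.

Sk₂ = 3(37.55 − 38.2) / 13.94 = 3 × -0.6500 / 13.94
    = -1.9500 / 13.94 ≈ -0.140
Sk₂ < 0 ⇒ mean < median ⇒ left-skewed (negative skew).

-0.140, left-skewed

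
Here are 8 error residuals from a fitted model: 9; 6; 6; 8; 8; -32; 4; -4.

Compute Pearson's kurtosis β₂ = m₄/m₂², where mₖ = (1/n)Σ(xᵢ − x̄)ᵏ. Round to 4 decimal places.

5.1529

x̄ = 0.6250
Σ(xᵢ − x̄)² = 1333.8750 ⇒ m₂ = 166.73438
Σ(xᵢ − x̄)⁴ = 1146020.4316 ⇒ m₄ = 143252.55396
m₂² = 27800.35181
β₂ = m₄/m₂² = 143252.55396 / 27800.35181 ≈ 5.1529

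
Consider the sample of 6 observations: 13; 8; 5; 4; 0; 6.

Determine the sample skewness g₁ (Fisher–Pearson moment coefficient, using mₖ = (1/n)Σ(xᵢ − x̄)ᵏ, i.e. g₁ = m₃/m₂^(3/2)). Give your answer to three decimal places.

0.339

x̄ = (13 + 8 + 5 + 4 + 0 + 6) / 6 = 6.0000
deviations (xᵢ − x̄): 7.0000, 2.0000, -1.0000, -2.0000, -6.0000, 0.0000
Σ(xᵢ − x̄)² = 94.0000 ⇒ m₂ = 94.0000/6 = 15.66667
Σ(xᵢ − x̄)³ = 126.0000 ⇒ m₃ = 126.0000/6 = 21.00000
m₂^(3/2) = 15.66667^(1.5) = 62.01045
g₁ = m₃ / m₂^(3/2) = 21.00000 / 62.01045 ≈ 0.339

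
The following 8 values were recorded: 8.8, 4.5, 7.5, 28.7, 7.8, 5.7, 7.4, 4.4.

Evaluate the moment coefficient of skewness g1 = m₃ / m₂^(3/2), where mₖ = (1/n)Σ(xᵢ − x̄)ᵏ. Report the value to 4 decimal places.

x̄ = (8.8 + 4.5 + 7.5 + 28.7 + 7.8 + 5.7 + 7.4 + 4.4) / 8 = 9.3500
deviations (xᵢ − x̄): -0.5500, -4.8500, -1.8500, 19.3500, -1.5500, -3.6500, -1.9500, -4.9500
Σ(xᵢ − x̄)² = 445.7000 ⇒ m₂ = 445.7000/8 = 55.71250
Σ(xᵢ − x̄)³ = 6943.4400 ⇒ m₃ = 6943.4400/8 = 867.93000
m₂^(3/2) = 55.71250^(1.5) = 415.84259
g1 = m₃ / m₂^(3/2) = 867.93000 / 415.84259 ≈ 2.0872

2.0872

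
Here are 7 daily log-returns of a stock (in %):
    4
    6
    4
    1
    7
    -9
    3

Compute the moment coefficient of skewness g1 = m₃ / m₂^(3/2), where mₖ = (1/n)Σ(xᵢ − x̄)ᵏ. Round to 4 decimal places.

-1.5007

x̄ = (4 + 6 + 4 + 1 + 7 - 9 + 3) / 7 = 2.2857
deviations (xᵢ − x̄): 1.7143, 3.7143, 1.7143, -1.2857, 4.7143, -11.2857, 0.7143
Σ(xᵢ − x̄)² = 171.4286 ⇒ m₂ = 171.4286/7 = 24.48980
Σ(xᵢ − x̄)³ = -1273.1020 ⇒ m₃ = -1273.1020/7 = -181.87172
m₂^(3/2) = 24.48980^(1.5) = 121.19306
g1 = m₃ / m₂^(3/2) = -181.87172 / 121.19306 ≈ -1.5007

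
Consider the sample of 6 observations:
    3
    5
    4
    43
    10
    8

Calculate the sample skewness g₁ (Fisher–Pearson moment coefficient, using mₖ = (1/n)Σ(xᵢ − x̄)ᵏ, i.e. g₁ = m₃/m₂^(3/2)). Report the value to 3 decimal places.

x̄ = (3 + 5 + 4 + 43 + 10 + 8) / 6 = 12.1667
deviations (xᵢ − x̄): -9.1667, -7.1667, -8.1667, 30.8333, -2.1667, -4.1667
Σ(xᵢ − x̄)² = 1174.8333 ⇒ m₂ = 1174.8333/6 = 195.80556
Σ(xᵢ − x̄)³ = 27547.5556 ⇒ m₃ = 27547.5556/6 = 4591.25926
m₂^(3/2) = 195.80556^(1.5) = 2739.91768
g₁ = m₃ / m₂^(3/2) = 4591.25926 / 2739.91768 ≈ 1.676

1.676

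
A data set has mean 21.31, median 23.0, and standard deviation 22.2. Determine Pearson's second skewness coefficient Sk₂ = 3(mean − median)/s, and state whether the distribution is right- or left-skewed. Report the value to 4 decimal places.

-0.2284, left-skewed

Sk₂ = 3(21.31 − 23.0) / 22.2 = 3 × -1.6900 / 22.2
    = -5.0700 / 22.2 ≈ -0.2284
Sk₂ < 0 ⇒ mean < median ⇒ left-skewed (negative skew).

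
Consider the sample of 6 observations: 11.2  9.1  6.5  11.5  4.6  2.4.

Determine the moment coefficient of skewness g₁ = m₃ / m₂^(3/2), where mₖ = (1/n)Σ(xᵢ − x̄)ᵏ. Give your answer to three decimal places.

-0.218

x̄ = (11.2 + 9.1 + 6.5 + 11.5 + 4.6 + 2.4) / 6 = 7.5500
deviations (xᵢ − x̄): 3.6500, 1.5500, -1.0500, 3.9500, -2.9500, -5.1500
Σ(xᵢ − x̄)² = 67.6550 ⇒ m₂ = 67.6550/6 = 11.27583
Σ(xᵢ − x̄)³ = -49.4400 ⇒ m₃ = -49.4400/6 = -8.24000
m₂^(3/2) = 11.27583^(1.5) = 37.86369
g₁ = m₃ / m₂^(3/2) = -8.24000 / 37.86369 ≈ -0.218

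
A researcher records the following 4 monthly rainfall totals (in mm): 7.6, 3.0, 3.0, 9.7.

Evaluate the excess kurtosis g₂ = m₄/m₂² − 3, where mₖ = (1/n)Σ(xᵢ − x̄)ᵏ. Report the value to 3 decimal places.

x̄ = 5.8250
Σ(xᵢ − x̄)² = 34.1275 ⇒ m₂ = 8.53187
Σ(xᵢ − x̄)⁴ = 362.7762 ⇒ m₄ = 90.69405
m₂² = 72.79289
g₂ = m₄/m₂² − 3 = 1.24592 − 3 ≈ -1.754

-1.754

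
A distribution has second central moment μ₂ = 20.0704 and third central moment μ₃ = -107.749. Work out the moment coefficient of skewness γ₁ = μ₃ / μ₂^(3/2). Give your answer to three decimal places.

σ = √μ₂ = √20.0704 = 4.48000
σ³ = μ₂^(3/2) = 89.91539
γ₁ = μ₃/σ³ = -107.749 / 89.91539 ≈ -1.198

-1.198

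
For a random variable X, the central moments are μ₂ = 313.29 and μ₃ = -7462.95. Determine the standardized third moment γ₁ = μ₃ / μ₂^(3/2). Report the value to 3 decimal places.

σ = √μ₂ = √313.29 = 17.70000
σ³ = μ₂^(3/2) = 5545.23300
γ₁ = μ₃/σ³ = -7462.95 / 5545.23300 ≈ -1.346

-1.346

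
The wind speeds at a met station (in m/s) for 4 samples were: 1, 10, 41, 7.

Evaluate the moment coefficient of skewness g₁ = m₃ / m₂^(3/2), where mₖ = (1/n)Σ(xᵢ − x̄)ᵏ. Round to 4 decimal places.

1.0017

x̄ = (1 + 10 + 41 + 7) / 4 = 14.7500
deviations (xᵢ − x̄): -13.7500, -4.7500, 26.2500, -7.7500
Σ(xᵢ − x̄)² = 960.7500 ⇒ m₂ = 960.7500/4 = 240.18750
Σ(xᵢ − x̄)³ = 14915.6250 ⇒ m₃ = 14915.6250/4 = 3728.90625
m₂^(3/2) = 240.18750^(1.5) = 3722.42197
g₁ = m₃ / m₂^(3/2) = 3728.90625 / 3722.42197 ≈ 1.0017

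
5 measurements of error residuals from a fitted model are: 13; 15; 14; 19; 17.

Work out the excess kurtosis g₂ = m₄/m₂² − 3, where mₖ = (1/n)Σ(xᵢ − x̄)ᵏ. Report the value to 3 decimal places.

-1.236

x̄ = 15.6000
Σ(xᵢ − x̄)² = 23.2000 ⇒ m₂ = 4.64000
Σ(xᵢ − x̄)⁴ = 189.8560 ⇒ m₄ = 37.97120
m₂² = 21.52960
g₂ = m₄/m₂² − 3 = 1.76367 − 3 ≈ -1.236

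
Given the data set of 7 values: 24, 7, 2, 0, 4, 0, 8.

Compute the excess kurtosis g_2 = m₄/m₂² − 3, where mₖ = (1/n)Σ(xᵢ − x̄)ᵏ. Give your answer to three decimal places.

x̄ = 6.4286
Σ(xᵢ − x̄)² = 419.7143 ⇒ m₂ = 59.95918
Σ(xᵢ − x̄)⁴ = 99171.1079 ⇒ m₄ = 14167.30112
m₂² = 3595.10371
g_2 = m₄/m₂² − 3 = 3.94072 − 3 ≈ 0.941

0.941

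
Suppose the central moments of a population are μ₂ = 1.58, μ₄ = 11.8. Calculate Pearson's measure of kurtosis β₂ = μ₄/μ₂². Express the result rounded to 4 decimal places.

μ₂² = 1.58² = 2.49640
μ₄/μ₂² = 11.8 / 2.49640 = 4.72681
β₂ ≈ 4.7268

4.7268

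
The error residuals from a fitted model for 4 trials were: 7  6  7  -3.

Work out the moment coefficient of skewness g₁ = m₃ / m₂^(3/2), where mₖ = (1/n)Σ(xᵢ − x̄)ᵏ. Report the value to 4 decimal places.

x̄ = (7 + 6 + 7 - 3) / 4 = 4.2500
deviations (xᵢ − x̄): 2.7500, 1.7500, 2.7500, -7.2500
Σ(xᵢ − x̄)² = 70.7500 ⇒ m₂ = 70.7500/4 = 17.68750
Σ(xᵢ − x̄)³ = -334.1250 ⇒ m₃ = -334.1250/4 = -83.53125
m₂^(3/2) = 17.68750^(1.5) = 74.38745
g₁ = m₃ / m₂^(3/2) = -83.53125 / 74.38745 ≈ -1.1229

-1.1229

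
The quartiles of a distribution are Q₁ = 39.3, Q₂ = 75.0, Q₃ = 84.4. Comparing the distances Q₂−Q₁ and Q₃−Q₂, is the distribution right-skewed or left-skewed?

Q₂ − Q₁ = 35.7;  Q₃ − Q₂ = 9.4
Q₂ − Q₁ > Q₃ − Q₂ ⇒ the lower half is more spread out ⇒ left-skewed.

left-skewed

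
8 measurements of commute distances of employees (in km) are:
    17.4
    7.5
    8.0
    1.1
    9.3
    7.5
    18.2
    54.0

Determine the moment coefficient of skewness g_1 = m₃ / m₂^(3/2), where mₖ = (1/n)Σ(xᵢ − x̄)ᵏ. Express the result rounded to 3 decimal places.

x̄ = (17.4 + 7.5 + 8.0 + 1.1 + 9.3 + 7.5 + 18.2 + 54.0) / 8 = 15.3750
deviations (xᵢ − x̄): 2.0250, -7.8750, -7.3750, -14.2750, -6.0750, -7.8750, 2.8250, 38.6250
Σ(xᵢ − x̄)² = 1923.0750 ⇒ m₂ = 1923.0750/8 = 240.38438
Σ(xᵢ − x̄)³ = 53144.1488 ⇒ m₃ = 53144.1488/8 = 6643.01859
m₂^(3/2) = 240.38438^(1.5) = 3726.99966
g_1 = m₃ / m₂^(3/2) = 6643.01859 / 3726.99966 ≈ 1.782

1.782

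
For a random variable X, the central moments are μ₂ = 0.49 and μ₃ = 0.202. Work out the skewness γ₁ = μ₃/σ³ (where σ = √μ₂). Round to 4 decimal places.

σ = √μ₂ = √0.49 = 0.70000
σ³ = μ₂^(3/2) = 0.34300
γ₁ = μ₃/σ³ = 0.202 / 0.34300 ≈ 0.5889

0.5889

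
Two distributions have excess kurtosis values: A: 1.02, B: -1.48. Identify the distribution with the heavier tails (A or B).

Higher excess kurtosis ⇒ heavier tails relative to the normal distribution.
1.02 vs -1.48: the larger is 1.02, so A has heavier tails. (A is leptokurtic — heavier-than-normal tails; the other is platykurtic.)

A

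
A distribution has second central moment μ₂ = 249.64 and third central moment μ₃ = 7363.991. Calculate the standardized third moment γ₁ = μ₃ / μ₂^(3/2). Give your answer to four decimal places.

σ = √μ₂ = √249.64 = 15.80000
σ³ = μ₂^(3/2) = 3944.31200
γ₁ = μ₃/σ³ = 7363.991 / 3944.31200 ≈ 1.8670

1.8670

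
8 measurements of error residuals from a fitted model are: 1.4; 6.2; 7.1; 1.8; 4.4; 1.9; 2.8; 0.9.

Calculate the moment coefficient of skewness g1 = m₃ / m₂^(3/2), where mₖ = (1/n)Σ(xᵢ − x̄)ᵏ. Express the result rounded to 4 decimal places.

x̄ = (1.4 + 6.2 + 7.1 + 1.8 + 4.4 + 1.9 + 2.8 + 0.9) / 8 = 3.3125
deviations (xᵢ − x̄): -1.9125, 2.8875, 3.7875, -1.5125, 1.0875, -1.4125, -0.5125, -2.4125
Σ(xᵢ − x̄)² = 37.8888 ⇒ m₂ = 37.8888/8 = 4.73609
Σ(xᵢ − x̄)³ = 52.2442 ⇒ m₃ = 52.2442/8 = 6.53052
m₂^(3/2) = 4.73609^(1.5) = 10.30696
g1 = m₃ / m₂^(3/2) = 6.53052 / 10.30696 ≈ 0.6336

0.6336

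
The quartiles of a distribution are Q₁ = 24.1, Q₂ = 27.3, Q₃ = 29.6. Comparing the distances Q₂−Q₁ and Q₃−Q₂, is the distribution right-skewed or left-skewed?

left-skewed

Q₂ − Q₁ = 3.2;  Q₃ − Q₂ = 2.3
Q₂ − Q₁ > Q₃ − Q₂ ⇒ the lower half is more spread out ⇒ left-skewed.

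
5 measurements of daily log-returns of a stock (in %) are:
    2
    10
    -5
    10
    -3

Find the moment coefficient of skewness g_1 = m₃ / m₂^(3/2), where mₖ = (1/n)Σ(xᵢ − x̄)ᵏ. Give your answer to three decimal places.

x̄ = (2 + 10 - 5 + 10 - 3) / 5 = 2.8000
deviations (xᵢ − x̄): -0.8000, 7.2000, -7.8000, 7.2000, -5.8000
Σ(xᵢ − x̄)² = 198.8000 ⇒ m₂ = 198.8000/5 = 39.76000
Σ(xᵢ − x̄)³ = 76.3200 ⇒ m₃ = 76.3200/5 = 15.26400
m₂^(3/2) = 39.76000^(1.5) = 250.70879
g_1 = m₃ / m₂^(3/2) = 15.26400 / 250.70879 ≈ 0.061

0.061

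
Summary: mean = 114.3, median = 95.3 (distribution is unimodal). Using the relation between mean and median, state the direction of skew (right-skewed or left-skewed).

mean − median = 114.3 − 95.3 = 19.0
mean > median ⇒ the longer tail is on the right ⇒ right-skewed (positively skewed).

right-skewed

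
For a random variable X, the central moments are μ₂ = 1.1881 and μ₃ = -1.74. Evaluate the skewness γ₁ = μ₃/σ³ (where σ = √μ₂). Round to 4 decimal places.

-1.3436

σ = √μ₂ = √1.1881 = 1.09000
σ³ = μ₂^(3/2) = 1.29503
γ₁ = μ₃/σ³ = -1.74 / 1.29503 ≈ -1.3436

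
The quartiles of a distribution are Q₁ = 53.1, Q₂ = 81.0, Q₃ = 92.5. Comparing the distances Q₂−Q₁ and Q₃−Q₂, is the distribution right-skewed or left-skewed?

left-skewed

Q₂ − Q₁ = 27.9;  Q₃ − Q₂ = 11.5
Q₂ − Q₁ > Q₃ − Q₂ ⇒ the lower half is more spread out ⇒ left-skewed.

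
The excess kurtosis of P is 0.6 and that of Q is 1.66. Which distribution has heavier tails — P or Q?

Q

Higher excess kurtosis ⇒ heavier tails relative to the normal distribution.
0.6 vs 1.66: the larger is 1.66, so Q has heavier tails.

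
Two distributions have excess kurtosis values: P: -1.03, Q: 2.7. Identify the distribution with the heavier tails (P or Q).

Higher excess kurtosis ⇒ heavier tails relative to the normal distribution.
-1.03 vs 2.7: the larger is 2.7, so Q has heavier tails. (Q is leptokurtic — heavier-than-normal tails; the other is platykurtic.)

Q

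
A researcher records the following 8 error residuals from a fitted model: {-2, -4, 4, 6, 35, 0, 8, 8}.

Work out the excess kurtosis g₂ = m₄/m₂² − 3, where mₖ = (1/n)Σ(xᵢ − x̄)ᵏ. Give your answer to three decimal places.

x̄ = 6.8750
Σ(xᵢ − x̄)² = 1046.8750 ⇒ m₂ = 130.85938
Σ(xᵢ − x̄)⁴ = 648202.6504 ⇒ m₄ = 81025.33130
m₂² = 17124.17603
g₂ = m₄/m₂² − 3 = 4.73163 − 3 ≈ 1.732

1.732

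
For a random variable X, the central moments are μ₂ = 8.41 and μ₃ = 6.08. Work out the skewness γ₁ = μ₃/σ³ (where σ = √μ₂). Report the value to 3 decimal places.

0.249

σ = √μ₂ = √8.41 = 2.90000
σ³ = μ₂^(3/2) = 24.38900
γ₁ = μ₃/σ³ = 6.08 / 24.38900 ≈ 0.249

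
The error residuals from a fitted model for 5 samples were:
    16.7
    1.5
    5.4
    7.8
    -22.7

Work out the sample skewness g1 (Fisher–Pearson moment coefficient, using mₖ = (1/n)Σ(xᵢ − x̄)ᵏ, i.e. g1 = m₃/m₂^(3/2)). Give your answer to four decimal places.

-0.9545

x̄ = (16.7 + 1.5 + 5.4 + 7.8 - 22.7) / 5 = 1.7400
deviations (xᵢ − x̄): 14.9600, -0.2400, 3.6600, 6.0600, -24.4400
Σ(xᵢ − x̄)² = 871.2920 ⇒ m₂ = 871.2920/5 = 174.25840
Σ(xᵢ − x̄)³ = -10978.7134 ⇒ m₃ = -10978.7134/5 = -2195.74267
m₂^(3/2) = 174.25840^(1.5) = 2300.33233
g1 = m₃ / m₂^(3/2) = -2195.74267 / 2300.33233 ≈ -0.9545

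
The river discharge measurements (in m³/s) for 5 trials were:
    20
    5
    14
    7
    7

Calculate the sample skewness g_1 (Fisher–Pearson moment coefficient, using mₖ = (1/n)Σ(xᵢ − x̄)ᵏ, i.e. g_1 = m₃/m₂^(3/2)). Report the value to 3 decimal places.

x̄ = (20 + 5 + 14 + 7 + 7) / 5 = 10.6000
deviations (xᵢ − x̄): 9.4000, -5.6000, 3.4000, -3.6000, -3.6000
Σ(xᵢ − x̄)² = 157.2000 ⇒ m₂ = 157.2000/5 = 31.44000
Σ(xᵢ − x̄)³ = 600.9600 ⇒ m₃ = 600.9600/5 = 120.19200
m₂^(3/2) = 31.44000^(1.5) = 176.28843
g_1 = m₃ / m₂^(3/2) = 120.19200 / 176.28843 ≈ 0.682

0.682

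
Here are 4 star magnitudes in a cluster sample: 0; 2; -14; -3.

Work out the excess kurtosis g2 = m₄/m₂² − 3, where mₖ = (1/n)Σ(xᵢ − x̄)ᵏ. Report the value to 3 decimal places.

x̄ = -3.7500
Σ(xᵢ − x̄)² = 152.7500 ⇒ m₂ = 38.18750
Σ(xᵢ − x̄)⁴ = 12329.3281 ⇒ m₄ = 3082.33203
m₂² = 1458.28516
g2 = m₄/m₂² − 3 = 2.11367 − 3 ≈ -0.886

-0.886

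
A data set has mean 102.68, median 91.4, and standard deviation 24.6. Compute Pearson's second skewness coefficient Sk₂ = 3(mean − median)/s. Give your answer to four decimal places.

Sk₂ = 3(102.68 − 91.4) / 24.6 = 3 × 11.2800 / 24.6
    = 33.8400 / 24.6 ≈ 1.3756

1.3756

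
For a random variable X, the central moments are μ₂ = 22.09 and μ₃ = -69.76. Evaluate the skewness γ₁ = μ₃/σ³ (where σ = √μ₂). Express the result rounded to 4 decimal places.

σ = √μ₂ = √22.09 = 4.70000
σ³ = μ₂^(3/2) = 103.82300
γ₁ = μ₃/σ³ = -69.76 / 103.82300 ≈ -0.6719

-0.6719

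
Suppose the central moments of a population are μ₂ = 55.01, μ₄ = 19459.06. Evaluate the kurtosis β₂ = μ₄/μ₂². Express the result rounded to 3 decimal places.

6.430

μ₂² = 55.01² = 3026.10010
μ₄/μ₂² = 19459.06 / 3026.10010 = 6.43041
β₂ ≈ 6.430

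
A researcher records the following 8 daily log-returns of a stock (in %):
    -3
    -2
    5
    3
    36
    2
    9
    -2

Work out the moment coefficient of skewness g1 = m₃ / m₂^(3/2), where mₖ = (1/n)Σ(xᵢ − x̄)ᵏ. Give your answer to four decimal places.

x̄ = (-3 - 2 + 5 + 3 + 36 + 2 + 9 - 2) / 8 = 6.0000
deviations (xᵢ − x̄): -9.0000, -8.0000, -1.0000, -3.0000, 30.0000, -4.0000, 3.0000, -8.0000
Σ(xᵢ − x̄)² = 1144.0000 ⇒ m₂ = 1144.0000/8 = 143.00000
Σ(xᵢ − x̄)³ = 25182.0000 ⇒ m₃ = 25182.0000/8 = 3147.75000
m₂^(3/2) = 143.00000^(1.5) = 1710.03129
g1 = m₃ / m₂^(3/2) = 3147.75000 / 1710.03129 ≈ 1.8408

1.8408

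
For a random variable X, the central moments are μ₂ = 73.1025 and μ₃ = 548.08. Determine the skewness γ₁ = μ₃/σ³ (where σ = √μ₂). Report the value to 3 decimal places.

0.877

σ = √μ₂ = √73.1025 = 8.55000
σ³ = μ₂^(3/2) = 625.02638
γ₁ = μ₃/σ³ = 548.08 / 625.02638 ≈ 0.877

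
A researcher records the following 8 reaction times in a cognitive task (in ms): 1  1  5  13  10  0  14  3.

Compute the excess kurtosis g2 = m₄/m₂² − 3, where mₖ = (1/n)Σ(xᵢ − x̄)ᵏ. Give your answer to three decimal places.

-1.479

x̄ = 5.8750
Σ(xᵢ − x̄)² = 224.8750 ⇒ m₂ = 28.10938
Σ(xᵢ − x̄)⁴ = 9614.5879 ⇒ m₄ = 1201.82349
m₂² = 790.13696
g2 = m₄/m₂² − 3 = 1.52103 − 3 ≈ -1.479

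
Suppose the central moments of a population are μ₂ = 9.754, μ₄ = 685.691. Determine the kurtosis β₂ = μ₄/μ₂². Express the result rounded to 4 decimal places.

7.2071

μ₂² = 9.754² = 95.14052
μ₄/μ₂² = 685.691 / 95.14052 = 7.20714
β₂ ≈ 7.2071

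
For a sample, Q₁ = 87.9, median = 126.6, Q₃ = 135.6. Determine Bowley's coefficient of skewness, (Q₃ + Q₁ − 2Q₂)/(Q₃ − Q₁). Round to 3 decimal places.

-0.623

numerator: Q₃ + Q₁ − 2Q₂ = 135.6 + 87.9 − 2×126.6 = -29.7000
denominator: Q₃ − Q₁ = 135.6 − 87.9 = 47.7000
Bowley skewness = -29.7000 / 47.7000 ≈ -0.623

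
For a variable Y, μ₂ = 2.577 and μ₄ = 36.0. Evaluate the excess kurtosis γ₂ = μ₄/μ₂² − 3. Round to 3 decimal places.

2.421

μ₂² = 2.577² = 6.64093
μ₄/μ₂² = 36.0 / 6.64093 = 5.42093
γ₂ = 5.42093 − 3 ≈ 2.421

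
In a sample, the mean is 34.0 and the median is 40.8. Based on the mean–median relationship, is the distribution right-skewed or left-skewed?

left-skewed

mean − median = 34.0 − 40.8 = -6.8
mean < median ⇒ the longer tail is on the left ⇒ left-skewed (negatively skewed).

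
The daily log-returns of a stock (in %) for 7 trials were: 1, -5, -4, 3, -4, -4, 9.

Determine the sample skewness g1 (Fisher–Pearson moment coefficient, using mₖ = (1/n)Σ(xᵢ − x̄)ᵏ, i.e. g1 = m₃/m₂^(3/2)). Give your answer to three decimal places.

x̄ = (1 - 5 - 4 + 3 - 4 - 4 + 9) / 7 = -0.5714
deviations (xᵢ − x̄): 1.5714, -4.4286, -3.4286, 3.5714, -3.4286, -3.4286, 9.5714
Σ(xᵢ − x̄)² = 161.7143 ⇒ m₂ = 161.7143/7 = 23.10204
Σ(xᵢ − x̄)³ = 718.5306 ⇒ m₃ = 718.5306/7 = 102.64723
m₂^(3/2) = 23.10204^(1.5) = 111.03899
g1 = m₃ / m₂^(3/2) = 102.64723 / 111.03899 ≈ 0.924

0.924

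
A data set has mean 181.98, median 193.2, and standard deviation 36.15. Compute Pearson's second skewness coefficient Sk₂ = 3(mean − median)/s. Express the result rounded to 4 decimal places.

Sk₂ = 3(181.98 − 193.2) / 36.15 = 3 × -11.2200 / 36.15
    = -33.6600 / 36.15 ≈ -0.9311

-0.9311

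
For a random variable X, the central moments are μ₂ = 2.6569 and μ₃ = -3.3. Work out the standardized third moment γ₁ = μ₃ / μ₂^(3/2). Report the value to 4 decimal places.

σ = √μ₂ = √2.6569 = 1.63000
σ³ = μ₂^(3/2) = 4.33075
γ₁ = μ₃/σ³ = -3.3 / 4.33075 ≈ -0.7620

-0.7620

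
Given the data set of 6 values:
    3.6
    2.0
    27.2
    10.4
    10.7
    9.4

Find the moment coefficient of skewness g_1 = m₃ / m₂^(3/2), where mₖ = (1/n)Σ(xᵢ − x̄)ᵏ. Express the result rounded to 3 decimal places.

x̄ = (3.6 + 2.0 + 27.2 + 10.4 + 10.7 + 9.4) / 6 = 10.5500
deviations (xᵢ − x̄): -6.9500, -8.5500, 16.6500, -0.1500, 0.1500, -1.1500
Σ(xᵢ − x̄)² = 399.9950 ⇒ m₂ = 399.9950/6 = 66.66583
Σ(xᵢ − x̄)³ = 3653.5050 ⇒ m₃ = 3653.5050/6 = 608.91750
m₂^(3/2) = 66.66583^(1.5) = 544.32085
g_1 = m₃ / m₂^(3/2) = 608.91750 / 544.32085 ≈ 1.119

1.119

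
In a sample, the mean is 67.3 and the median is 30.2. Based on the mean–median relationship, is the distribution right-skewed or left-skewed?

mean − median = 67.3 − 30.2 = 37.1
mean > median ⇒ the longer tail is on the right ⇒ right-skewed (positively skewed).

right-skewed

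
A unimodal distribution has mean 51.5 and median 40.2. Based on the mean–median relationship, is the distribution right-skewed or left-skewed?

mean − median = 51.5 − 40.2 = 11.3
mean > median ⇒ the longer tail is on the right ⇒ right-skewed (positively skewed).

right-skewed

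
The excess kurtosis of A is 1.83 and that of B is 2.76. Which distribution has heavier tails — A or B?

B

Higher excess kurtosis ⇒ heavier tails relative to the normal distribution.
1.83 vs 2.76: the larger is 2.76, so B has heavier tails.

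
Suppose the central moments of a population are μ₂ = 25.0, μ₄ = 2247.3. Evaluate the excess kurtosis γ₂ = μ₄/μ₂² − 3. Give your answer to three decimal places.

0.596

μ₂² = 25.0² = 625.00000
μ₄/μ₂² = 2247.3 / 625.00000 = 3.59568
γ₂ = 3.59568 − 3 ≈ 0.596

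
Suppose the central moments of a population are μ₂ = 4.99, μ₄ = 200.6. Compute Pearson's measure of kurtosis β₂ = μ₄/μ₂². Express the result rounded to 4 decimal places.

8.0562

μ₂² = 4.99² = 24.90010
μ₄/μ₂² = 200.6 / 24.90010 = 8.05619
β₂ ≈ 8.0562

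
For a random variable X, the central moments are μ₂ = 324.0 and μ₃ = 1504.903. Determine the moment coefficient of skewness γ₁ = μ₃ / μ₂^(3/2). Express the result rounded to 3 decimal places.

σ = √μ₂ = √324.0 = 18.00000
σ³ = μ₂^(3/2) = 5832.00000
γ₁ = μ₃/σ³ = 1504.903 / 5832.00000 ≈ 0.258

0.258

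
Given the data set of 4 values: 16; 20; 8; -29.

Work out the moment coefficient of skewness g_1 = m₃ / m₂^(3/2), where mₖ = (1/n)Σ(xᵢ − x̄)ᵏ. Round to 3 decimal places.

-0.991

x̄ = (16 + 20 + 8 - 29) / 4 = 3.7500
deviations (xᵢ − x̄): 12.2500, 16.2500, 4.2500, -32.7500
Σ(xᵢ − x̄)² = 1504.7500 ⇒ m₂ = 1504.7500/4 = 376.18750
Σ(xᵢ − x̄)³ = -28920.3750 ⇒ m₃ = -28920.3750/4 = -7230.09375
m₂^(3/2) = 376.18750^(1.5) = 7296.36483
g_1 = m₃ / m₂^(3/2) = -7230.09375 / 7296.36483 ≈ -0.991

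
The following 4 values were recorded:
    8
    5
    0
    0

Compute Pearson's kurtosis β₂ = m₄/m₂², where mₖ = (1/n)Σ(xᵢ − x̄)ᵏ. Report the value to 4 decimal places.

x̄ = 3.2500
Σ(xᵢ − x̄)² = 46.7500 ⇒ m₂ = 11.68750
Σ(xᵢ − x̄)⁴ = 741.5781 ⇒ m₄ = 185.39453
m₂² = 136.59766
β₂ = m₄/m₂² = 185.39453 / 136.59766 ≈ 1.3572

1.3572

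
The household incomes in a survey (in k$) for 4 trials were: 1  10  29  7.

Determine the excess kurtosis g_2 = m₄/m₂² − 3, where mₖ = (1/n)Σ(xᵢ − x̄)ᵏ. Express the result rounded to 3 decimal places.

-0.872

x̄ = 11.7500
Σ(xᵢ − x̄)² = 438.7500 ⇒ m₂ = 109.68750
Σ(xᵢ − x̄)⁴ = 102416.5781 ⇒ m₄ = 25604.14453
m₂² = 12031.34766
g_2 = m₄/m₂² − 3 = 2.12812 − 3 ≈ -0.872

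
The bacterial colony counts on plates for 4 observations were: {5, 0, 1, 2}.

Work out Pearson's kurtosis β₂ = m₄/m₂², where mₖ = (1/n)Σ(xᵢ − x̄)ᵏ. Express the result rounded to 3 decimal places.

x̄ = 2.0000
Σ(xᵢ − x̄)² = 14.0000 ⇒ m₂ = 3.50000
Σ(xᵢ − x̄)⁴ = 98.0000 ⇒ m₄ = 24.50000
m₂² = 12.25000
β₂ = m₄/m₂² = 24.50000 / 12.25000 ≈ 2.000

2.000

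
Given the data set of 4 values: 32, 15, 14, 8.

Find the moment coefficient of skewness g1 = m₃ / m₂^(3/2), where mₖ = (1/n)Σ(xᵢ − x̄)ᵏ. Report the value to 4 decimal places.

x̄ = (32 + 15 + 14 + 8) / 4 = 17.2500
deviations (xᵢ − x̄): 14.7500, -2.2500, -3.2500, -9.2500
Σ(xᵢ − x̄)² = 318.7500 ⇒ m₂ = 318.7500/4 = 79.68750
Σ(xᵢ − x̄)³ = 2371.8750 ⇒ m₃ = 2371.8750/4 = 592.96875
m₂^(3/2) = 79.68750^(1.5) = 711.35322
g1 = m₃ / m₂^(3/2) = 592.96875 / 711.35322 ≈ 0.8336

0.8336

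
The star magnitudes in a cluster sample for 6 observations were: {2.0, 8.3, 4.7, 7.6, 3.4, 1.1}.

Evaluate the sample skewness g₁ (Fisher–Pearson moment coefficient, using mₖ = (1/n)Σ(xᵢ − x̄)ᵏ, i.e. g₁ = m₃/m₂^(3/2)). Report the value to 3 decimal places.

x̄ = (2.0 + 8.3 + 4.7 + 7.6 + 3.4 + 1.1) / 6 = 4.5167
deviations (xᵢ − x̄): -2.5167, 3.7833, 0.1833, 3.0833, -1.1167, -3.4167
Σ(xᵢ − x̄)² = 43.1083 ⇒ m₂ = 43.1083/6 = 7.18472
Σ(xᵢ − x̄)³ = 26.2556 ⇒ m₃ = 26.2556/6 = 4.37593
m₂^(3/2) = 7.18472^(1.5) = 19.25817
g₁ = m₃ / m₂^(3/2) = 4.37593 / 19.25817 ≈ 0.227

0.227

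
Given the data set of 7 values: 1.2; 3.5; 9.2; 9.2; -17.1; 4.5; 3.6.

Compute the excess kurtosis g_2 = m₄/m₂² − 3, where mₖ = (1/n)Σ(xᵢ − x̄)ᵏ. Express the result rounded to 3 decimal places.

x̄ = 2.0143
Σ(xᵢ − x̄)² = 480.1886 ⇒ m₂ = 68.59837
Σ(xᵢ − x̄)⁴ = 138867.0001 ⇒ m₄ = 19838.14287
m₂² = 4705.73600
g_2 = m₄/m₂² − 3 = 4.21574 − 3 ≈ 1.216

1.216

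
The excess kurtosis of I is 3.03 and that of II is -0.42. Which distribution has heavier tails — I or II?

I

Higher excess kurtosis ⇒ heavier tails relative to the normal distribution.
3.03 vs -0.42: the larger is 3.03, so I has heavier tails. (I is leptokurtic — heavier-than-normal tails; the other is platykurtic.)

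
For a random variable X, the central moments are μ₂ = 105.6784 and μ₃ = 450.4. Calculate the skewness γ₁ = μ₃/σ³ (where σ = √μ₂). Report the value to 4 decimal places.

0.4146

σ = √μ₂ = √105.6784 = 10.28000
σ³ = μ₂^(3/2) = 1086.37395
γ₁ = μ₃/σ³ = 450.4 / 1086.37395 ≈ 0.4146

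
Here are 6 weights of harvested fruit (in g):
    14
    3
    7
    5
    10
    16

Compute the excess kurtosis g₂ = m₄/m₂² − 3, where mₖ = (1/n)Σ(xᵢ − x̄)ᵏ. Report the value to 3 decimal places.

x̄ = 9.1667
Σ(xᵢ − x̄)² = 130.8333 ⇒ m₂ = 21.80556
Σ(xᵢ − x̄)⁴ = 4496.1528 ⇒ m₄ = 749.35880
m₂² = 475.48225
g₂ = m₄/m₂² − 3 = 1.57600 − 3 ≈ -1.424

-1.424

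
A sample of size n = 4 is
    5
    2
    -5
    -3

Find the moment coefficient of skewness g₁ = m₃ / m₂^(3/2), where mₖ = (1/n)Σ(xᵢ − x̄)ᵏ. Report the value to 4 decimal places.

0.1132

x̄ = (5 + 2 - 5 - 3) / 4 = -0.2500
deviations (xᵢ − x̄): 5.2500, 2.2500, -4.7500, -2.7500
Σ(xᵢ − x̄)² = 62.7500 ⇒ m₂ = 62.7500/4 = 15.68750
Σ(xᵢ − x̄)³ = 28.1250 ⇒ m₃ = 28.1250/4 = 7.03125
m₂^(3/2) = 15.68750^(1.5) = 62.13419
g₁ = m₃ / m₂^(3/2) = 7.03125 / 62.13419 ≈ 0.1132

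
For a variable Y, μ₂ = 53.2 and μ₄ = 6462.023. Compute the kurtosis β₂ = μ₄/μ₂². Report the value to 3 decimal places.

μ₂² = 53.2² = 2830.24000
μ₄/μ₂² = 6462.023 / 2830.24000 = 2.28321
β₂ ≈ 2.283

2.283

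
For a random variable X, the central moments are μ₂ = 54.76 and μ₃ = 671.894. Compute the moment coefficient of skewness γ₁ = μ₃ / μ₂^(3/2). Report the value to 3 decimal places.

σ = √μ₂ = √54.76 = 7.40000
σ³ = μ₂^(3/2) = 405.22400
γ₁ = μ₃/σ³ = 671.894 / 405.22400 ≈ 1.658

1.658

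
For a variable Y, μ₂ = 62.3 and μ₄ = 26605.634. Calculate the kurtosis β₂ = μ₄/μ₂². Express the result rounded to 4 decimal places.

μ₂² = 62.3² = 3881.29000
μ₄/μ₂² = 26605.634 / 3881.29000 = 6.85484
β₂ ≈ 6.8548

6.8548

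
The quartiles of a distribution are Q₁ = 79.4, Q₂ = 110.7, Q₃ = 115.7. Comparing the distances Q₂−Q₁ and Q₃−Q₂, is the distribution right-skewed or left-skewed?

left-skewed

Q₂ − Q₁ = 31.3;  Q₃ − Q₂ = 5.0
Q₂ − Q₁ > Q₃ − Q₂ ⇒ the lower half is more spread out ⇒ left-skewed.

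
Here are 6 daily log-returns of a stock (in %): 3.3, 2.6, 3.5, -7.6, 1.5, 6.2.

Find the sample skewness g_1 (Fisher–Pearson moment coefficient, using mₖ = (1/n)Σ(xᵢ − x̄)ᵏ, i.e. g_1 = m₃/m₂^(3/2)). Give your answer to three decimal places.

-1.346

x̄ = (3.3 + 2.6 + 3.5 - 7.6 + 1.5 + 6.2) / 6 = 1.5833
deviations (xᵢ − x̄): 1.7167, 1.0167, 1.9167, -9.1833, -0.0833, 4.6167
Σ(xᵢ − x̄)² = 113.3083 ⇒ m₂ = 113.3083/6 = 18.88472
Σ(xᵢ − x̄)³ = -662.9156 ⇒ m₃ = -662.9156/6 = -110.48593
m₂^(3/2) = 18.88472^(1.5) = 82.06650
g_1 = m₃ / m₂^(3/2) = -110.48593 / 82.06650 ≈ -1.346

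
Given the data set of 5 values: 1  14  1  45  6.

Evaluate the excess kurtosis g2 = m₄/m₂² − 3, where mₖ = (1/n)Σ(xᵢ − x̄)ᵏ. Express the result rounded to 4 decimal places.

x̄ = 13.4000
Σ(xᵢ − x̄)² = 1361.2000 ⇒ m₂ = 272.24000
Σ(xᵢ − x̄)⁴ = 1047405.1360 ⇒ m₄ = 209481.02720
m₂² = 74114.61760
g2 = m₄/m₂² − 3 = 2.82645 − 3 ≈ -0.1736

-0.1736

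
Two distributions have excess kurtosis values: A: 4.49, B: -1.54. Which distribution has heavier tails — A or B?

Higher excess kurtosis ⇒ heavier tails relative to the normal distribution.
4.49 vs -1.54: the larger is 4.49, so A has heavier tails. (A is leptokurtic — heavier-than-normal tails; the other is platykurtic.)

A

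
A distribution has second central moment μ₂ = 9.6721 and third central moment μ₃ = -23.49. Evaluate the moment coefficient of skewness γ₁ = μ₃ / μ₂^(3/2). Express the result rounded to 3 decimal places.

-0.781

σ = √μ₂ = √9.6721 = 3.11000
σ³ = μ₂^(3/2) = 30.08023
γ₁ = μ₃/σ³ = -23.49 / 30.08023 ≈ -0.781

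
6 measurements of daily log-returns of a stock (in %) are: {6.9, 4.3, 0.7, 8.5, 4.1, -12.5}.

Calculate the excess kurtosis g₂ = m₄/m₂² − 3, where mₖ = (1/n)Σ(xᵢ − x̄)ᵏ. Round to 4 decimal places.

0.3745

x̄ = 2.0000
Σ(xᵢ − x̄)² = 287.9000 ⇒ m₂ = 47.98333
Σ(xᵢ − x̄)⁴ = 46616.8934 ⇒ m₄ = 7769.48223
m₂² = 2302.40028
g₂ = m₄/m₂² − 3 = 3.37451 − 3 ≈ 0.3745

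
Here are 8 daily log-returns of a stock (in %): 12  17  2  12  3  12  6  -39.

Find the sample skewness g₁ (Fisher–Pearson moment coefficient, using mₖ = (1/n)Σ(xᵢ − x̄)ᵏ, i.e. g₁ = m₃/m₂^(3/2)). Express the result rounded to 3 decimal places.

-1.901

x̄ = (12 + 17 + 2 + 12 + 3 + 12 + 6 - 39) / 8 = 3.1250
deviations (xᵢ − x̄): 8.8750, 13.8750, -1.1250, 8.8750, -0.1250, 8.8750, 2.8750, -42.1250
Σ(xᵢ − x̄)² = 2212.8750 ⇒ m₂ = 2212.8750/8 = 276.60938
Σ(xᵢ − x̄)³ = -69960.8438 ⇒ m₃ = -69960.8438/8 = -8745.10547
m₂^(3/2) = 276.60938^(1.5) = 4600.45030
g₁ = m₃ / m₂^(3/2) = -8745.10547 / 4600.45030 ≈ -1.901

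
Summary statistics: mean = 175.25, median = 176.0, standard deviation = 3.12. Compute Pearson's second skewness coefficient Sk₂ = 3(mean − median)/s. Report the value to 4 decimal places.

Sk₂ = 3(175.25 − 176.0) / 3.12 = 3 × -0.7500 / 3.12
    = -2.2500 / 3.12 ≈ -0.7212

-0.7212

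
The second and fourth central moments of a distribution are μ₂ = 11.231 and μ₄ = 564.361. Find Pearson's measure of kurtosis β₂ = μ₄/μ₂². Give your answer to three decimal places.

4.474

μ₂² = 11.231² = 126.13536
μ₄/μ₂² = 564.361 / 126.13536 = 4.47425
β₂ ≈ 4.474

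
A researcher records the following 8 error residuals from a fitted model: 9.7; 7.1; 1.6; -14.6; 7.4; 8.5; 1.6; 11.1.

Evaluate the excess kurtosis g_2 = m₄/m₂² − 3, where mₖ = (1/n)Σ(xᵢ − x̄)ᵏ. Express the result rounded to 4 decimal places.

x̄ = 4.0500
Σ(xᵢ − x̄)² = 481.7800 ⇒ m₂ = 60.22250
Σ(xᵢ − x̄)⁴ = 125146.5560 ⇒ m₄ = 15643.31951
m₂² = 3626.74951
g_2 = m₄/m₂² − 3 = 4.31332 − 3 ≈ 1.3133

1.3133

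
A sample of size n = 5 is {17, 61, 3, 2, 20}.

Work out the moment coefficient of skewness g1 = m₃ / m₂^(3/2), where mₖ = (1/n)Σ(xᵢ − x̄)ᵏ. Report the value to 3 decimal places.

1.094

x̄ = (17 + 61 + 3 + 2 + 20) / 5 = 20.6000
deviations (xᵢ − x̄): -3.6000, 40.4000, -17.6000, -18.6000, -0.6000
Σ(xᵢ − x̄)² = 2301.2000 ⇒ m₂ = 2301.2000/5 = 460.24000
Σ(xᵢ − x̄)³ = 54005.7600 ⇒ m₃ = 54005.7600/5 = 10801.15200
m₂^(3/2) = 460.24000^(1.5) = 9873.62302
g1 = m₃ / m₂^(3/2) = 10801.15200 / 9873.62302 ≈ 1.094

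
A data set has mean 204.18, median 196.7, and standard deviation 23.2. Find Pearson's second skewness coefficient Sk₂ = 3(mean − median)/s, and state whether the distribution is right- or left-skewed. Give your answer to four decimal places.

Sk₂ = 3(204.18 − 196.7) / 23.2 = 3 × 7.4800 / 23.2
    = 22.4400 / 23.2 ≈ 0.9672
Sk₂ > 0 ⇒ mean > median ⇒ right-skewed (positive skew).

0.9672, right-skewed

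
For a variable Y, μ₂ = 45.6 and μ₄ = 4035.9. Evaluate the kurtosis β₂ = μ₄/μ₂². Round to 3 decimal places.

1.941

μ₂² = 45.6² = 2079.36000
μ₄/μ₂² = 4035.9 / 2079.36000 = 1.94093
β₂ ≈ 1.941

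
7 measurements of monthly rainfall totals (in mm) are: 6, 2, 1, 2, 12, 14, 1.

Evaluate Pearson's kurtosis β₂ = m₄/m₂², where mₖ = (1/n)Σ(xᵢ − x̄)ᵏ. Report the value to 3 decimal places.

x̄ = 5.4286
Σ(xᵢ − x̄)² = 179.7143 ⇒ m₂ = 25.67347
Σ(xᵢ − x̄)⁴ = 8308.3324 ⇒ m₄ = 1186.90462
m₂² = 659.12703
β₂ = m₄/m₂² = 1186.90462 / 659.12703 ≈ 1.801

1.801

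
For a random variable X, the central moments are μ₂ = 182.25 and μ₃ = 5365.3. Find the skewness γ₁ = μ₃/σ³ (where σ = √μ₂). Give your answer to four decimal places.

2.1807

σ = √μ₂ = √182.25 = 13.50000
σ³ = μ₂^(3/2) = 2460.37500
γ₁ = μ₃/σ³ = 5365.3 / 2460.37500 ≈ 2.1807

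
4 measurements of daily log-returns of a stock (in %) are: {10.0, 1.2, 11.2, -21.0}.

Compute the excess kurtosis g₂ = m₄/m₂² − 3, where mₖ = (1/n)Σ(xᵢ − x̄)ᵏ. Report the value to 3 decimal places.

-0.932

x̄ = 0.3500
Σ(xᵢ − x̄)² = 667.3900 ⇒ m₂ = 166.84750
Σ(xᵢ − x̄)⁴ = 230305.0605 ⇒ m₄ = 57576.26513
m₂² = 27838.08826
g₂ = m₄/m₂² − 3 = 2.06825 − 3 ≈ -0.932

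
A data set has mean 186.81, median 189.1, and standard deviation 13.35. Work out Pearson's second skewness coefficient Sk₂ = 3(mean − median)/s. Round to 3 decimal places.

-0.515

Sk₂ = 3(186.81 − 189.1) / 13.35 = 3 × -2.2900 / 13.35
    = -6.8700 / 13.35 ≈ -0.515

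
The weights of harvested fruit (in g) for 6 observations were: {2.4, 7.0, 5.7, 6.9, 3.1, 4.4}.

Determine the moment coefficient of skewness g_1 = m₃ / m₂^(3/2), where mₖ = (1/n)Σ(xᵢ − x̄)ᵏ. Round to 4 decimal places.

x̄ = (2.4 + 7.0 + 5.7 + 6.9 + 3.1 + 4.4) / 6 = 4.9167
deviations (xᵢ − x̄): -2.5167, 2.0833, 0.7833, 1.9833, -1.8167, -0.5167
Σ(xᵢ − x̄)² = 18.7883 ⇒ m₂ = 18.7883/6 = 3.13139
Σ(xᵢ − x̄)³ = -4.7484 ⇒ m₃ = -4.7484/6 = -0.79141
m₂^(3/2) = 3.13139^(1.5) = 5.54122
g_1 = m₃ / m₂^(3/2) = -0.79141 / 5.54122 ≈ -0.1428

-0.1428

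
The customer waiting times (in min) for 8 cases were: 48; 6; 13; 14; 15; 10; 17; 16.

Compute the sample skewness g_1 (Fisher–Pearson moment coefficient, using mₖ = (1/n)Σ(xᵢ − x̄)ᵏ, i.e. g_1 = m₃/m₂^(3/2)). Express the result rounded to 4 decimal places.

x̄ = (48 + 6 + 13 + 14 + 15 + 10 + 17 + 16) / 8 = 17.3750
deviations (xᵢ − x̄): 30.6250, -11.3750, -4.3750, -3.3750, -2.3750, -7.3750, -0.3750, -1.3750
Σ(xᵢ − x̄)² = 1159.8750 ⇒ m₂ = 1159.8750/8 = 144.98438
Σ(xᵢ − x̄)³ = 26711.7188 ⇒ m₃ = 26711.7188/8 = 3338.96484
m₂^(3/2) = 144.98438^(1.5) = 1745.74900
g_1 = m₃ / m₂^(3/2) = 3338.96484 / 1745.74900 ≈ 1.9126

1.9126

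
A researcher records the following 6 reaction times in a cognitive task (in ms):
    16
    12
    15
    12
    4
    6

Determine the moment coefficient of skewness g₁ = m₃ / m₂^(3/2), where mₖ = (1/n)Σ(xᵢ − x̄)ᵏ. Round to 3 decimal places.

x̄ = (16 + 12 + 15 + 12 + 4 + 6) / 6 = 10.8333
deviations (xᵢ − x̄): 5.1667, 1.1667, 4.1667, 1.1667, -6.8333, -4.8333
Σ(xᵢ − x̄)² = 116.8333 ⇒ m₂ = 116.8333/6 = 19.47222
Σ(xᵢ − x̄)³ = -218.5556 ⇒ m₃ = -218.5556/6 = -36.42593
m₂^(3/2) = 19.47222^(1.5) = 85.92574
g₁ = m₃ / m₂^(3/2) = -36.42593 / 85.92574 ≈ -0.424

-0.424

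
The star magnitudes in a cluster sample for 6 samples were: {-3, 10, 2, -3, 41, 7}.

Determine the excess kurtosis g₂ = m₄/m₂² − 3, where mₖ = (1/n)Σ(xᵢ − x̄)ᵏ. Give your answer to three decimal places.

0.513

x̄ = 9.0000
Σ(xᵢ − x̄)² = 1366.0000 ⇒ m₂ = 227.66667
Σ(xᵢ − x̄)⁴ = 1092466.0000 ⇒ m₄ = 182077.66667
m₂² = 51832.11111
g₂ = m₄/m₂² − 3 = 3.51284 − 3 ≈ 0.513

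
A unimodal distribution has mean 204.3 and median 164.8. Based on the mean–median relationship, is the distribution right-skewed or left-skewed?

right-skewed

mean − median = 204.3 − 164.8 = 39.5
mean > median ⇒ the longer tail is on the right ⇒ right-skewed (positively skewed).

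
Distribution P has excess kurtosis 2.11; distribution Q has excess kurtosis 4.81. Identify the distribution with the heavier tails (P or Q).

Higher excess kurtosis ⇒ heavier tails relative to the normal distribution.
2.11 vs 4.81: the larger is 4.81, so Q has heavier tails.

Q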